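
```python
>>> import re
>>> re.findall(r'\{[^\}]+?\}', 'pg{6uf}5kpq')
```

['{6uf}']

`findall` yields the raw match text (1 of them) because the pattern has no groups.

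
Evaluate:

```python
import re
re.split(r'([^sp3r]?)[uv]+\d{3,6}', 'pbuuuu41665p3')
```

This matches optionally any character except [sp3r] (captured); then one or more of one of [uv], then 3 to 6 of a digit.
Because the pattern has a capturing group, `split` also inserts each captured text between the pieces.

['p', 'b', 'p3']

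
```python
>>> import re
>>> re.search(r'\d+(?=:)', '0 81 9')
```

None

The `(?=…)`/`(?<=…)` assertion just peeks at neighbouring text; it doesn't advance the match position.
`search` walks the string left to right and returns the first match it finds.
Here nothing in the string fits, so the call returns None.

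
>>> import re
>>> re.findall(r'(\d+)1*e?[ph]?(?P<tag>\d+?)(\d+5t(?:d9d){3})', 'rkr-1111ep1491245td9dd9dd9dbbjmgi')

The pattern matches one or more of a digit (captured); then zero or more of a literal '1', then optionally a literal 'e', then optionally one of [ph]; then one or more of a digit (lazy) (captured as 'tag'); then one or more of a digit, then the literal '5t', then the literal 'd9d' repeated 3 times (captured).
Lazy quantifiers expand one character at a time until the remainder of the pattern can match.
Scanning left to right: at [4:27] match '1111ep1491245td9dd9dd9d', groups = ('1111', '1', '491245td9dd9dd9d').
Multiple groups make `findall` return tuples — one 3-tuple for the one match.

[('1111', '1', '491245td9dd9dd9d')]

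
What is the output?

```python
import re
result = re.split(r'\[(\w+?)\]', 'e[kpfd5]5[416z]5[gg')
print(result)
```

Matches to split on: at [1:8] → '[kpfd5]'; at [9:15] → '[416z]'.
The group in the pattern means `split` returns the separators' captures alongside the pieces.

['e', 'kpfd5', '5', '416z', '5[gg']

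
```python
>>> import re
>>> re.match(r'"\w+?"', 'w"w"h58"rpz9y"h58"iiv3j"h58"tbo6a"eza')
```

`re.match` won't scan ahead — the pattern has to work from the very first character.
Here position 0 doesn't satisfy it, so the call returns None.

None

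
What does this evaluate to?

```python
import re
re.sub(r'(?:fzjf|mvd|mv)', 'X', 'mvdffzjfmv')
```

'XfXX'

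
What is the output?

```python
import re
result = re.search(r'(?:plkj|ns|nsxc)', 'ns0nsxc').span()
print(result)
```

(0, 2)

`re.search` scans for the first position where the pattern succeeds.
The match spans [0:2] → 'ns'.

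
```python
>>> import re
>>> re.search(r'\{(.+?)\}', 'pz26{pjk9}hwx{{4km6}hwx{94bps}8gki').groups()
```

The match spans [4:10] → '{pjk9}'.
Captured: group 1 = 'pjk9'.

('pjk9',)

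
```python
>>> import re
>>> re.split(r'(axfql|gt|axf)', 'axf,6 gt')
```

['', 'axf', ',6 ', 'gt', '']

Matches to split on: at [0:3] → 'axf'; at [6:8] → 'gt'.
`re.split` interleaves the captured-group text with the surrounding fragments.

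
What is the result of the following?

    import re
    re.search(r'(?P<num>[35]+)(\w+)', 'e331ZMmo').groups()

The match spans [1:8] → '331ZMmo'.
Captured: group 1 = '33', group 2 = '1ZMmo'.

('33', '1ZMmo')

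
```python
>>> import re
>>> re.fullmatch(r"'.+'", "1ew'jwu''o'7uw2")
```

None

`re.fullmatch` is like wrapping the pattern in `^…$` (in single-line mode).
Here the pattern can't cover the whole string, so the call returns None.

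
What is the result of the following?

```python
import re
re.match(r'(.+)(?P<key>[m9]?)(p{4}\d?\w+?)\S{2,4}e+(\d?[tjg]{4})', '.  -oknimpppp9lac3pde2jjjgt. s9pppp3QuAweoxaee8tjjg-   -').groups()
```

('.  -oknimpppp9lac3pde2jjjgt. s9', '', 'pppp3QuAw', '8tjjg')

The match spans [0:51] → '.  -oknimpppp9lac3pde2jjjgt. s9pppp3QuAweoxaee8tjjg'.
Captured: group 1 = '.  -oknimpppp9lac3pde2jjjgt. s9', group 2 = '', group 3 = 'pppp3QuAw', group 4 = '8tjjg'.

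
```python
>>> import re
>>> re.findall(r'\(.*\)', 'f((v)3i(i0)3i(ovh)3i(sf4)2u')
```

['((v)3i(i0)3i(ovh)3i(sf4)']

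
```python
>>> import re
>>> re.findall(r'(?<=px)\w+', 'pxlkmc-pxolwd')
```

['lkmc', 'olwd']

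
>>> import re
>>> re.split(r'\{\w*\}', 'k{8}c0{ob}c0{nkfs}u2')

Matches to split on: at [1:4] → '{8}'; at [6:10] → '{ob}'; at [12:18] → '{nkfs}'.
The string is cut at each match, leaving 4 pieces.

['k', 'c0', 'c0', 'u2']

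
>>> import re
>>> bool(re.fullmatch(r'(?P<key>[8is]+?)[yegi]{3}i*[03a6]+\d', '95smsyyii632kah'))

This matches one or more of one of [8is] (lazy) (captured as 'key'); then exactly 3 of one of [yegi], then zero or more of a literal 'i'; then one or more of one of [03a6], then a digit.
`re.fullmatch` requires the pattern to consume the entire string.
Here there's no way to consume every character, so the call returns None, and `bool(None)` is False.

False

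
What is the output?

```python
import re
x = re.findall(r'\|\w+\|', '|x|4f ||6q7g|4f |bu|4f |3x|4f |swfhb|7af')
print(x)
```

Scanning left to right: at [0:3] → '|x|'; at [7:13] → '|6q7g|'; at [16:20] → '|bu|'; at [23:27] → '|3x|'; at [30:37] → '|swfhb|'.
With no groups in the pattern, `findall` gives back each whole match — 5 here.

['|x|', '|6q7g|', '|bu|', '|3x|', '|swfhb|']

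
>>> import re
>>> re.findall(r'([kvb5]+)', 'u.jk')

['k']

The pattern matches one or more of one of [kvb5] (captured).
Matches: at [3:4] match 'k', group 1 = 'k'.
`findall` collects group 1 from the one match (1 total).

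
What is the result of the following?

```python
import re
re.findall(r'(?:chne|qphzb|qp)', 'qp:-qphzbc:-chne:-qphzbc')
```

['qp', 'qphzb', 'chne', 'qphzb']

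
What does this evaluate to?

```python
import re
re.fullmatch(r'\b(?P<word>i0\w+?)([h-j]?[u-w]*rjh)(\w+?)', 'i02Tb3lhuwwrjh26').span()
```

(0, 16)

Pattern: a word boundary (`\b`, zero-width); then the literal 'i0', then one or more of a word character (lazy) (captured as 'word'); then optionally a character in [h-j], then zero or more of a character in [u-w], then the literal 'rjh' (captured); then one or more of a word character (lazy) (captured).
`re.fullmatch` is like wrapping the pattern in `^…$` (in single-line mode).
The match spans [0:16] → 'i02Tb3lhuwwrjh26'.
Captured: group 1 = 'i02Tb3l', group 2 = 'huwwrjh', group 3 = '26'.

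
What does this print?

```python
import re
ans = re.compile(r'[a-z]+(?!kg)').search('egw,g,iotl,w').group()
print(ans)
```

egw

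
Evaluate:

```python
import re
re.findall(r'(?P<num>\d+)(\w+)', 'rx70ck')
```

[('70', 'ck')]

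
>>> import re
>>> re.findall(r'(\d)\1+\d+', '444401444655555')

The backreference `\1` re-matches whatever the first group consumed, character for character.
With a single group, `findall` returns only what that group captured — 1 item.

['4']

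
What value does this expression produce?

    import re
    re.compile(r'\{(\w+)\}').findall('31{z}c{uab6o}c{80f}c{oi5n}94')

Scanning left to right: at [2:5] match '{z}', group 1 = 'z'; at [6:13] match '{uab6o}', group 1 = 'uab6o'; at [14:19] match '{80f}', group 1 = '80f'; at [20:26] match '{oi5n}', group 1 = 'oi5n'.
Because there's exactly one group, `findall` drops the full match and keeps group 1 from each hit.

['z', 'uab6o', '80f', 'oi5n']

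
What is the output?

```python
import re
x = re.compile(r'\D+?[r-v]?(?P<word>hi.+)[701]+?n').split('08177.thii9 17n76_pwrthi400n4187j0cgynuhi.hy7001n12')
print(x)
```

This matches one or more of a non-digit (lazy), then optionally a character in [r-v]; then the literal 'hi', then one or more of any character (captured as 'word'); then one or more of one of [701] (lazy), then the literal 'n'.
Matches to split on: at [5:49] → '.thii9 17n76_pwrthi400n4187j0cgynuhi.hy7001n'.
With a capturing group present, the delimiter's captured portion is kept in the result list.

['08177', 'hii9 17n76_pwrthi400n4187j0cgynuhi.hy700', '12']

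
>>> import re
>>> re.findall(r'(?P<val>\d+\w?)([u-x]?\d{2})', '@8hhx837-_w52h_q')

This matches one or more of a digit, then optionally a word character (captured as 'val'); then optionally a character in [u-x], then exactly 2 of a digit (captured).
2 groups means the one result is a tuple of 2 captured strings — 1 here.

[('8', '37')]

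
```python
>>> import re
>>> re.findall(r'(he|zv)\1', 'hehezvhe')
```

['he']

After group 1 captures some text, `\1` only succeeds where that same text appears again.
One capturing group, so `findall` returns just the captured substring from the one match — 1 in all.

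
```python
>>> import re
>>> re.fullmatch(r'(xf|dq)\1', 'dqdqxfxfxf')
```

None

`re.fullmatch` is like wrapping the pattern in `^…$` (in single-line mode).
Here the pattern can't cover the whole string, so the call returns None.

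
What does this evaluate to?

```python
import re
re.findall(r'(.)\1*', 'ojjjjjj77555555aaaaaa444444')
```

['o', 'j', '7', '5', 'a', '4']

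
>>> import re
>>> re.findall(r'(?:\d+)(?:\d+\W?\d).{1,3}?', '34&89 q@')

['34&89']

A non-greedy quantifier consumes as few characters as it can — just enough that the remainder of the pattern still matches from where it stops; whatever follows it matches normally.
Since nothing is captured, `findall` lists the 1 matched substring directly.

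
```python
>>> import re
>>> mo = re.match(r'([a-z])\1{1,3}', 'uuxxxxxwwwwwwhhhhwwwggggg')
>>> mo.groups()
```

('u',)

The backreference `\1` re-matches whatever the first group consumed, character for character.
`match` is anchored at position 0; if the pattern doesn't fit there, it returns None.
The match spans [0:2] → 'uu'.
Captured: group 1 = 'u'.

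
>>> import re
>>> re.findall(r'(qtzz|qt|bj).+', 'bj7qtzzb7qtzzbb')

['bj']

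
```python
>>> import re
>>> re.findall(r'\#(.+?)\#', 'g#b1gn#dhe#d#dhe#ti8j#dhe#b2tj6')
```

['b1gn', 'd', 'ti8j']

A non-greedy quantifier consumes as few characters as it can — just enough that the remainder of the pattern still matches from where it stops; whatever follows it matches normally.
Matches: at [1:7] match '#b1gn#', group 1 = 'b1gn'; at [10:13] match '#d#', group 1 = 'd'; at [16:22] match '#ti8j#', group 1 = 'ti8j'.
One capturing group, so `findall` returns just the captured substring from each match — 3 in all.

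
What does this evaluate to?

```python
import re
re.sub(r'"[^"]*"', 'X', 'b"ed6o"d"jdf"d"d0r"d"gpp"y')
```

Matches: at [1:7] → '"ed6o"'; at [8:13] → '"jdf"'; at [14:19] → '"d0r"'; at [20:25] → '"gpp"'.
Every occurrence is swapped for 'X'.

'bXdXdXdXy'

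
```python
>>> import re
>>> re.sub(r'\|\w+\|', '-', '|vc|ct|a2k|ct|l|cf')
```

'-ct-ct-cf'

Each match is replaced by '-'.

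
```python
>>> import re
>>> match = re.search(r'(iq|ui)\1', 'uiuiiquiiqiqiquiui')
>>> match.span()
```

`\1` is not a pattern — it's the concrete string captured by group 1, re-applied verbatim.
`search` walks the string left to right and returns the first match it finds.
The match spans [0:4] → 'uiui'.
Captured: group 1 = 'ui'.

(0, 4)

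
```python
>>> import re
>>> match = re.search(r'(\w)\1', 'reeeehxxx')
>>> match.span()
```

(1, 3)

The backreference `\1` re-matches whatever the first group consumed, character for character.
`re.search` scans for the first position where the pattern succeeds.
The match spans [1:3] → 'ee'.
Captured: group 1 = 'e'.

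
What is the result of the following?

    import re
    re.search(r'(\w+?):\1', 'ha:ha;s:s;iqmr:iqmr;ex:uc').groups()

The backreference `\1` re-matches whatever the first group consumed, character for character.
`search` walks the string left to right and returns the first match it finds.
The match spans [0:5] → 'ha:ha'.
Captured: group 1 = 'ha'.

('ha',)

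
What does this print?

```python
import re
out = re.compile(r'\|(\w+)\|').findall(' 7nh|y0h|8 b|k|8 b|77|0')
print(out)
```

['y0h', 'k', '77']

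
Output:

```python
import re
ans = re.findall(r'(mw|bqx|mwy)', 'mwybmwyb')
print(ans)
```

['mw', 'mw']

The regex engine tests alternatives in the order written; an earlier branch that matches wins even if a later one would match more.
Matches: at [0:2] match 'mw', group 1 = 'mw'; at [4:6] match 'mw', group 1 = 'mw'.
Because there's exactly one group, `findall` drops the full match and keeps group 1 from each hit.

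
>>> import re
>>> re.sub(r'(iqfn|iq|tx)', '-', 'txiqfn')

'--'

Branches in `(...|...)` are attempted left-to-right; the first branch that allows the whole pattern to succeed is taken.
Every occurrence is swapped for '-'.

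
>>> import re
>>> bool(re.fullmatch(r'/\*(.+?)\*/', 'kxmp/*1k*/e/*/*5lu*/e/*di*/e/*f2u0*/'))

False

`fullmatch` succeeds only if the pattern covers the string from start to end.
Here the string isn't matched end-to-end, so the call returns None, and `bool(None)` is False.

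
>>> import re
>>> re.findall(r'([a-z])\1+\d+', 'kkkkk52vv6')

['k', 'v']

A backreference is literal: `\1` must see the identical characters the first group matched.
Scanning left to right: at [0:7] match 'kkkkk52', group 1 = 'k'; at [7:10] match 'vv6', group 1 = 'v'.
`findall` collects group 1 from each match (2 total).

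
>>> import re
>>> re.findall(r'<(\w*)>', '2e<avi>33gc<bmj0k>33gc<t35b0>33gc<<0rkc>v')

Walking the string: at [2:7] match '<avi>', group 1 = 'avi'; at [11:18] match '<bmj0k>', group 1 = 'bmj0k'; at [22:29] match '<t35b0>', group 1 = 't35b0'; at [34:40] match '<0rkc>', group 1 = '0rkc'.
With a single group, `findall` returns only what that group captured — 4 items.

['avi', 'bmj0k', 't35b0', '0rkc']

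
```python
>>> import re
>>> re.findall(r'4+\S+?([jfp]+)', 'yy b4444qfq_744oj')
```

['f', 'j']

A non-greedy quantifier consumes as few characters as it can — just enough that the remainder of the pattern still matches from where it stops; whatever follows it matches normally.
One capturing group, so `findall` returns just the captured substring from each match — 2 in all.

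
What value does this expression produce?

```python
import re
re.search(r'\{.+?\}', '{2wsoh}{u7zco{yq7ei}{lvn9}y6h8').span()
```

A `+?`/`*?`/`{m,n}?` starts at its minimum and grows only as far as needed for what follows to match.
Unlike `match`, `search` isn't anchored — it looks for the pattern anywhere in the string.
The match spans [0:7] → '{2wsoh}'.

(0, 7)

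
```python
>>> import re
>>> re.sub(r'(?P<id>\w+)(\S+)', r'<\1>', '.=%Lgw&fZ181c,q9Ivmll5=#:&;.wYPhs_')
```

'.=%<Lgw>'

The pattern matches one or more of a word character (captured as 'id'); then one or more of a non-whitespace character (captured).
Matches: at [3:34] → 'Lgw&fZ181c,q9Ivmll5=#:&;.wYPhs_'.
The replacement refers to a captured group, so each match is rewritten using its own captured text.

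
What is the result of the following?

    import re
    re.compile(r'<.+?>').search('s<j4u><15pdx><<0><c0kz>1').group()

'<j4u>'

The match spans [1:6] → '<j4u>'.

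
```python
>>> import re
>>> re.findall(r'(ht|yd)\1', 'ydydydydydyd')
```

['yd', 'yd', 'yd']

`\1` has to match the exact text group 1 already captured.
Scanning left to right: at [0:4] match 'ydyd', group 1 = 'yd'; at [4:8] match 'ydyd', group 1 = 'yd'; at [8:12] match 'ydyd', group 1 = 'yd'.
One capturing group, so `findall` returns just the captured substring from each match — 3 in all.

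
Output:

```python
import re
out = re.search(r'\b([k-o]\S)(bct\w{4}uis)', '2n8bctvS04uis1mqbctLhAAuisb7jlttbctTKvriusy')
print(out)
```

The pattern matches a word boundary (`\b`, zero-width); then a character in [k-o], then a non-whitespace character (captured); then the literal 'bct', then exactly 4 of a word character, then the literal 'uis' (captured).
`re.search` tries every starting position until one works.
Here nothing in the string fits, so the call returns None.

None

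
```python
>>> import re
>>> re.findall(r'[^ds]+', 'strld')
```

['trl']

The pattern matches one or more of any character except [ds].
Since nothing is captured, `findall` lists the 1 matched substring directly.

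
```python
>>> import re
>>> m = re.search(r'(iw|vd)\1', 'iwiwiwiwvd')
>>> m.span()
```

The backreference `\1` re-matches whatever the first group consumed, character for character.
`re.search` scans for the first position where the pattern succeeds.
The match spans [0:4] → 'iwiw'.
Captured: group 1 = 'iw'.

(0, 4)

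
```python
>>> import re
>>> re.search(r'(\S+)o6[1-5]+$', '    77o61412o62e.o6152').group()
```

'77o61412o62e.o6152'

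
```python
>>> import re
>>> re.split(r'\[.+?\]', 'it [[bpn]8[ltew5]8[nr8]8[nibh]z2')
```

`split` removes every match and returns the 5 fragments in between.

['it ', '8', '8', '8', 'z2']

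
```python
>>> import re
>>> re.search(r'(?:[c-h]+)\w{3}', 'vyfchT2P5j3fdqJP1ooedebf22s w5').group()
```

'fchT2P'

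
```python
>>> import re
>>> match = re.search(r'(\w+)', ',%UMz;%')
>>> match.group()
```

This matches one or more of a word character (captured).
`re.search` tries every starting position until one works.
The match spans [2:5] → 'UMz'.
Captured: group 1 = 'UMz'.

'UMz'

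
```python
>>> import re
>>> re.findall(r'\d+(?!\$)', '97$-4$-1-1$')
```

Because the assertion is negative and zero-width, positions next to the forbidden text are skipped.
With no groups in the pattern, `findall` gives back each whole match — 2 here.

['9', '1']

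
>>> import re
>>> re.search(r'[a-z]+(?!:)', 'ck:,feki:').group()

Because the assertion is negative and zero-width, positions next to the forbidden text are skipped.
The match spans [0:1] → 'c'.

'c'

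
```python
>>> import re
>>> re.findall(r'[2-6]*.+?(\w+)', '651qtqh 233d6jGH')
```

['qtqh', '233d6jGH']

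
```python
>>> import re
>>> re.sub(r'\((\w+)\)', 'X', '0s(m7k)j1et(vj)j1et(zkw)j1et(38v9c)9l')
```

Matches: at [2:7] → '(m7k)'; at [11:15] → '(vj)'; at [19:24] → '(zkw)'; at [28:35] → '(38v9c)'.
`sub` substitutes 'X' at each match site.

'0sXj1etXj1etXj1etX9l'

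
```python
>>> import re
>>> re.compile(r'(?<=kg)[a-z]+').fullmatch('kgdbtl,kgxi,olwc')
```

None

`re.fullmatch` is like wrapping the pattern in `^…$` (in single-line mode).
Here the string isn't matched end-to-end, so the call returns None.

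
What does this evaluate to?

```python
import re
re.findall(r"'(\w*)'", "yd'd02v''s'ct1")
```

['d02v', 's']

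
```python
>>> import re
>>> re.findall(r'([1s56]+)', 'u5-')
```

This matches one or more of one of [1s56] (captured).
Walking the string: at [1:2] match '5', group 1 = '5'.
Because there's exactly one group, `findall` drops the full match and keeps group 1 from the one hit.

['5']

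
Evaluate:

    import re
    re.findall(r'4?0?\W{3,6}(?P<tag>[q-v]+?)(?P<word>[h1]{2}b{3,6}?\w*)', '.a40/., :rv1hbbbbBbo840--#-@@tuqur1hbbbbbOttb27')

[('rv', '1hbbbbBbo840'), ('tuqur', '1hbbbbbOttb27')]

`findall` packs the 2 group values into a tuple for every match.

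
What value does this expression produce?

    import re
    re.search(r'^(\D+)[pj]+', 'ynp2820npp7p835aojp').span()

(0, 3)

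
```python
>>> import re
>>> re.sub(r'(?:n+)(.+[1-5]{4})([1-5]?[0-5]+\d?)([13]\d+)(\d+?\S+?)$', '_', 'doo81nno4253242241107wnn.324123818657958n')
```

Every occurrence is swapped for '_'.

'doo81_'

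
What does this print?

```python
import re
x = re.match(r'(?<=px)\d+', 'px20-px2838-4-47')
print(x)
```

With `match`, the pattern is implicitly anchored at the beginning.
Here position 0 doesn't satisfy it, so the call returns None.

None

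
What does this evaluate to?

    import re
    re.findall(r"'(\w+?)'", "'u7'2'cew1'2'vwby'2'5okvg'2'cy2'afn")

Walking the string: at [0:4] match "'u7'", group 1 = 'u7'; at [5:11] match "'cew1'", group 1 = 'cew1'; at [12:18] match "'vwby'", group 1 = 'vwby'; at [19:26] match "'5okvg'", group 1 = '5okvg'; at [27:32] match "'cy2'", group 1 = 'cy2'.
With a single group, `findall` returns only what that group captured — 5 items.

['u7', 'cew1', 'vwby', '5okvg', 'cy2']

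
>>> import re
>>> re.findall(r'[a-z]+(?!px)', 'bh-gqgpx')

['bh', 'gqgpx']

The negative lookaround is zero-width — it rules out positions where the adjacent text would match, without consuming anything.
With no groups in the pattern, `findall` gives back each whole match — 2 here.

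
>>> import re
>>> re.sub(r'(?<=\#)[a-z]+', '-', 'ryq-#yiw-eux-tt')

The `(?=…)`/`(?<=…)` assertion just peeks at neighbouring text; it doesn't advance the match position.
Every occurrence is swapped for '-'.

'ryq-#--eux-tt'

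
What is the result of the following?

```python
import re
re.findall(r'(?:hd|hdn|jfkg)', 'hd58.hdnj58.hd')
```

['hd', 'hd', 'hd']

Alternation tries branches left to right and keeps the first one that lets the overall match succeed at that position.
Scanning left to right: at [0:2] → 'hd'; at [5:7] → 'hd'; at [12:14] → 'hd'.
With no groups in the pattern, `findall` gives back each whole match — 3 here.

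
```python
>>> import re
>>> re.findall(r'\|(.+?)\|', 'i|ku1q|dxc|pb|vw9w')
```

['ku1q', 'pb']

A `+?`/`*?`/`{m,n}?` starts at its minimum and grows only as far as needed for what follows to match.
Scanning left to right: at [1:7] match '|ku1q|', group 1 = 'ku1q'; at [10:14] match '|pb|', group 1 = 'pb'.
Because there's exactly one group, `findall` drops the full match and keeps group 1 from each hit.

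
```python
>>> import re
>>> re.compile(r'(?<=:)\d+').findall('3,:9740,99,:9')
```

['9740', '9']

Because the assertion is zero-width, the text it checks is not consumed and won't appear in the result.
No capturing groups, so `findall` returns the 2 full match strings.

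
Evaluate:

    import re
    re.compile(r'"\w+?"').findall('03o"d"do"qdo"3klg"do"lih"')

Walking the string: at [3:6] → '"d"'; at [8:13] → '"qdo"'; at [17:21] → '"do"'.
`findall` yields the raw match text (3 of them) because the pattern has no groups.

['"d"', '"qdo"', '"do"']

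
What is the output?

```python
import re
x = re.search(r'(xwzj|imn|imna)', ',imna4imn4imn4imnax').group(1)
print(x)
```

The match spans [1:4] → 'imn'.
Captured: group 1 = 'imn'.

imn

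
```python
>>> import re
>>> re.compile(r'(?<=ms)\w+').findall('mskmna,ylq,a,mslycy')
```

['kmna', 'lycy']

The `(?=…)`/`(?<=…)` assertion just peeks at neighbouring text; it doesn't advance the match position.
Since nothing is captured, `findall` lists the 2 matched substrings directly.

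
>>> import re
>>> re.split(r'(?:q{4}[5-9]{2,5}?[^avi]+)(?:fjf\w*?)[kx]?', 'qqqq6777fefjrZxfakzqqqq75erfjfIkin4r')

['qqqq6777fefjrZxfakz', 'Ikin4r']

Pattern: exactly 4 of the literal 'q', then 2 to 5 of a character in [5-9] (lazy), then one or more of any character except [avi] (non-capturing group); then the literal 'fjf', then zero or more of a word character (lazy) (non-capturing group); then optionally one of [kx].
Matches to split on: at [19:30] → 'qqqq75erfjf'.
Splitting on the pattern gives 2 pieces.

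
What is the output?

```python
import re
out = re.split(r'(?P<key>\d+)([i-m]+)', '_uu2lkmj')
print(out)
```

['_uu', '2', 'lkmj', '']

This matches one or more of a digit (captured as 'key'); then one or more of a character in [i-m] (captured).
With a capturing group present, the delimiter's captured portion is kept in the result list.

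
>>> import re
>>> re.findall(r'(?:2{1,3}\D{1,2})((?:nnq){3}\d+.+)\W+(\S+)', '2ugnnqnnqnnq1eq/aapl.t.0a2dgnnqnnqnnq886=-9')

[('nnqnnqnnq1eq/aapl.t.0a2dgnnqnnqnnq886=', '9')]

Pattern: 1 to 3 of a literal '2', then 1 to 2 of a non-digit (non-capturing group); then the literal 'nnq' repeated 3 times, then one or more of a digit, then one or more of any character (captured); then one or more of a non-word character; then one or more of a non-whitespace character (captured).
`findall` packs the 2 group values into a tuple for every match.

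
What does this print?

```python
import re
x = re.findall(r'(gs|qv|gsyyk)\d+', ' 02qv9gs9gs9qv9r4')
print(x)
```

Matches: at [3:6] match 'qv9', group 1 = 'qv'; at [6:9] match 'gs9', group 1 = 'gs'; at [9:12] match 'gs9', group 1 = 'gs'; at [12:15] match 'qv9', group 1 = 'qv'.
Because there's exactly one group, `findall` drops the full match and keeps group 1 from each hit.

['qv', 'gs', 'gs', 'qv']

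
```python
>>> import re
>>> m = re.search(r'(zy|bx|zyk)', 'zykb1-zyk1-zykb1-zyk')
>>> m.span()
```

(0, 2)

Alternation tries branches left to right and keeps the first one that lets the overall match succeed at that position.
`search` walks the string left to right and returns the first match it finds.
The match spans [0:2] → 'zy'.
Captured: group 1 = 'zy'.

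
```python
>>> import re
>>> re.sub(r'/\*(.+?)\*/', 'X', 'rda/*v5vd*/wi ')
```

Matches: at [3:11] → '/*v5vd*/'.
Each match is replaced by 'X'.

'rdaXwi '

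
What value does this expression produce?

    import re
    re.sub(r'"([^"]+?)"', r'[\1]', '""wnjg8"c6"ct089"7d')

'"[wnjg8]c6[ct089]7d'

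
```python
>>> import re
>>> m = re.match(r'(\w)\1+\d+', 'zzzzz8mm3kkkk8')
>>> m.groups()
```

`\1` has to match the exact text group 1 already captured.
`match` is anchored at position 0; if the pattern doesn't fit there, it returns None.
The match spans [0:6] → 'zzzzz8'.
Captured: group 1 = 'z'.

('z',)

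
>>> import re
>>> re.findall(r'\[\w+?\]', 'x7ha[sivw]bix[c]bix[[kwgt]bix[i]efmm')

['[sivw]', '[c]', '[kwgt]', '[i]']

Walking the string: at [4:10] → '[sivw]'; at [13:16] → '[c]'; at [20:26] → '[kwgt]'; at [29:32] → '[i]'.
Since nothing is captured, `findall` lists the 4 matched substrings directly.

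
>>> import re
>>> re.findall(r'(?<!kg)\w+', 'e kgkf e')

`(?!…)`/`(?<!…)` only lets a position through if the neighbouring text does NOT match; no characters are consumed.
No capturing groups, so `findall` returns the 3 full match strings.

['e', 'kgkf', 'e']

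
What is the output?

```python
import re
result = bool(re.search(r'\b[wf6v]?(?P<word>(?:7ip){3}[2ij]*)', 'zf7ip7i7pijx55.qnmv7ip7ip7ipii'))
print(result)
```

False

This matches a word boundary (`\b`, zero-width); then optionally one of [wf6v]; then the literal '7ip' repeated 3 times, then zero or more of one of [2ij] (captured as 'word').
Unlike `match`, `search` isn't anchored — it looks for the pattern anywhere in the string.
Here no position works, so the call returns None, and `bool(None)` is False.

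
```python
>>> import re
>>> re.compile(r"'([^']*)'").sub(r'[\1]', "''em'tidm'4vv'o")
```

`\1` in the replacement pulls in group 1's text for each match.

"[]em[tidm]4vv'o"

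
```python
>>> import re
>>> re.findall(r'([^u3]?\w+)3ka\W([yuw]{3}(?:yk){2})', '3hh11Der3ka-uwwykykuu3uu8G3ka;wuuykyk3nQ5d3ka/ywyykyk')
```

[('3hh11Der', 'uwwykyk'), ('uu3uu8G', 'wuuykyk'), ('3nQ5d', 'ywyykyk')]

This matches optionally any character except [u3], then one or more of a word character (captured); then the literal '3ka', then a non-word character; then exactly 3 of one of [yuw], then the literal 'yk' repeated 2 times (captured).
Matches: at [0:19] match '3hh11Der3ka-uwwykyk', groups = ('3hh11Der', 'uwwykyk'); at [19:37] match 'uu3uu8G3ka;wuuykyk', groups = ('uu3uu8G', 'wuuykyk'); at [37:53] match '3nQ5d3ka/ywyykyk', groups = ('3nQ5d', 'ywyykyk').
`findall` packs the 2 group values into a tuple for every match.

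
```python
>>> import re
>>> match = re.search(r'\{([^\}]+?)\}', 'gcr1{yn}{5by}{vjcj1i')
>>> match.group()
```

'{yn}'

The match spans [4:8] → '{yn}'.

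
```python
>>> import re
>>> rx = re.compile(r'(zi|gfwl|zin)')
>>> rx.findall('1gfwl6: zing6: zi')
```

Alternation isn't longest-match — the leftmost alternative that fits at this position is chosen.
Walking the string: at [1:5] match 'gfwl', group 1 = 'gfwl'; at [8:10] match 'zi', group 1 = 'zi'; at [15:17] match 'zi', group 1 = 'zi'.
Because there's exactly one group, `findall` drops the full match and keeps group 1 from each hit.

['gfwl', 'zi', 'zi']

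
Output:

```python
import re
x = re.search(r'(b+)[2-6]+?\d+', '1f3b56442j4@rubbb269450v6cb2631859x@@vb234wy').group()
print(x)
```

Pattern: one or more of a literal 'b' (captured); then one or more of a character in [2-6] (lazy), then one or more of a digit.
Unlike `match`, `search` isn't anchored — it looks for the pattern anywhere in the string.
The match spans [3:9] → 'b56442'.
Captured: group 1 = 'b'.

b56442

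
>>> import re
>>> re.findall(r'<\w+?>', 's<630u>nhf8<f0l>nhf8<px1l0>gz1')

['<630u>', '<f0l>', '<px1l0>']

Walking the string: at [1:7] → '<630u>'; at [11:16] → '<f0l>'; at [20:27] → '<px1l0>'.
No capturing groups, so `findall` returns the 3 full match strings.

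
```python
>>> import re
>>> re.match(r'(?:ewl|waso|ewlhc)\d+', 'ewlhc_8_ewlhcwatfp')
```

`re.match` won't scan ahead — the pattern has to work from the very first character.
Here position 0 doesn't satisfy it, so the call returns None.

None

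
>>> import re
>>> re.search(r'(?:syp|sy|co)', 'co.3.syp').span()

Unlike `match`, `search` isn't anchored — it looks for the pattern anywhere in the string.
The match spans [0:2] → 'co'.

(0, 2)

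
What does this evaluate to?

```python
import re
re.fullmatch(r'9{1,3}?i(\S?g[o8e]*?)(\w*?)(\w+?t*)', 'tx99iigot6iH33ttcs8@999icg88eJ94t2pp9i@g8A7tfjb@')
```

This matches 1 to 3 of a literal '9' (lazy), then the literal 'i'; then optionally a non-whitespace character, then a literal 'g', then zero or more of one of [o8e] (lazy) (captured); then zero or more of a word character (lazy) (captured); then one or more of a word character (lazy), then zero or more of the literal 't' (captured).
`fullmatch` succeeds only if the pattern covers the string from start to end.
Here the string isn't matched end-to-end, so the call returns None.

None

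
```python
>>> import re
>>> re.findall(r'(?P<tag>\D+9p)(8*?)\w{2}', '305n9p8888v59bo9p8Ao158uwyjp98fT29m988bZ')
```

[('n9p', ''), ('bo9p', '')]

Lazy quantifiers expand one character at a time until the remainder of the pattern can match.
Multiple groups make `findall` return tuples — one 2-tuple for each match.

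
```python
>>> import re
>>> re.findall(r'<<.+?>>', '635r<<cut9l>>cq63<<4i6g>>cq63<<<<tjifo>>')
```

['<<cut9l>>', '<<4i6g>>', '<<<<tjifo>>']

Walking the string: at [4:13] → '<<cut9l>>'; at [17:25] → '<<4i6g>>'; at [29:40] → '<<<<tjifo>>'.
Since nothing is captured, `findall` lists the 3 matched substrings directly.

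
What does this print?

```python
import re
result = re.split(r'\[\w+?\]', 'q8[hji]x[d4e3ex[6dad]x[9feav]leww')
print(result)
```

Matches to split on: at [2:7] → '[hji]'; at [15:21] → '[6dad]'; at [22:29] → '[9feav]'.
Each match becomes a cut point; 4 segments remain.

['q8', 'x[d4e3ex', 'x', 'leww']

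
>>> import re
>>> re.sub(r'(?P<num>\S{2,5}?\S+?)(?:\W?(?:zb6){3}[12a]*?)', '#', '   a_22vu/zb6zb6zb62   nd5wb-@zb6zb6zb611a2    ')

Pattern: 2 to 5 of a non-whitespace character (lazy), then one or more of a non-whitespace character (lazy) (captured as 'num'); then optionally a non-word character, then the literal 'zb6' repeated 3 times, then zero or more of one of [12a] (lazy) (non-capturing group).
Lazy quantifiers expand one character at a time until the remainder of the pattern can match.
Matches: at [3:19] → 'a_22vu/zb6zb6zb6'; at [23:39] → 'nd5wb-@zb6zb6zb6'.
`sub` substitutes '#' at each match site.

'   #2   #11a2    '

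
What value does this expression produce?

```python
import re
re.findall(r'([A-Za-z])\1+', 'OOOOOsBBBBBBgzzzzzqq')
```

['O', 'B', 'z', 'q']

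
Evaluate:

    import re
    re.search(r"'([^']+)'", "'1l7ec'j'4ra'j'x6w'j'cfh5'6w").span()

(0, 7)

The match spans [0:7] → "'1l7ec'".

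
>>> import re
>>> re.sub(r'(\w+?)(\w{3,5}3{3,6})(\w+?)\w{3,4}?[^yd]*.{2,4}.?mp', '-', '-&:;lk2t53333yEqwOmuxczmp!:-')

Every occurrence is swapped for '-'.

'-&:;-!:-'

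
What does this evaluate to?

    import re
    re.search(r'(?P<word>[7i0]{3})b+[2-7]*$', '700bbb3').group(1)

'700'

This matches exactly 3 of one of [7i0] (captured as 'word'); then one or more of a literal 'b', then zero or more of a character in [2-7]; then anchored at the end.
`re.search` scans for the first position where the pattern succeeds.
The match spans [0:7] → '700bbb3'.
Captured: group 1 = '700'.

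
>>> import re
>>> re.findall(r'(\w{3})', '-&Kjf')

['Kjf']

This matches exactly 3 of a word character (captured).
Matches: at [2:5] match 'Kjf', group 1 = 'Kjf'.
Because there's exactly one group, `findall` drops the full match and keeps group 1 from the one hit.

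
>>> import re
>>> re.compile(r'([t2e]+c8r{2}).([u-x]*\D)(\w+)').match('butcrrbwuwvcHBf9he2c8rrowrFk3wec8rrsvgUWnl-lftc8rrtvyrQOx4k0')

`re.match` only tries the pattern at the start of the string.
Here the pattern fails at index 0, so the call returns None.

None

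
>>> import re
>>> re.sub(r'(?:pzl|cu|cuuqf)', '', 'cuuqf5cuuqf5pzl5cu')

Branches in `(...|...)` are attempted left-to-right; the first branch that allows the whole pattern to succeed is taken.
Matches: at [0:2] → 'cu'; at [6:8] → 'cu'; at [12:15] → 'pzl'; at [16:18] → 'cu'.
Every occurrence is swapped for ''.

'uqf5uqf55'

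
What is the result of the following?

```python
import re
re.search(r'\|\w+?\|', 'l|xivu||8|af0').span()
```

`re.search` tries every starting position until one works.
The match spans [1:7] → '|xivu|'.

(1, 7)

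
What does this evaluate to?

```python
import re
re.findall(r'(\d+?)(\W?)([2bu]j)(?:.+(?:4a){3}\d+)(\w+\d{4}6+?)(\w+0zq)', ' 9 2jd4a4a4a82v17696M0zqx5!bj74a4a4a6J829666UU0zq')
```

The pattern matches one or more of a digit (lazy) (captured); then optionally a non-word character (captured); then one of [2bu], then a literal 'j' (captured); then one or more of any character, then the literal '4a' repeated 3 times, then one or more of a digit (non-capturing group); then one or more of a word character, then exactly 4 of a digit, then one or more of the literal '6' (lazy) (captured); then one or more of a word character, then the literal '0zq' (captured).
Walking the string: at [1:49] match '9 2jd4a4a4a82v17696M0zqx5!bj74a4a4a6J829666UU0zq', groups = ('9', ' ', '2j', 'J829666', 'UU0zq').
Multiple groups make `findall` return tuples — one 5-tuple for the one match.

[('9', ' ', '2j', 'J829666', 'UU0zq')]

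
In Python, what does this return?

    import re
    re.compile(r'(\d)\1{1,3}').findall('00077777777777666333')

['0', '7', '7', '7', '6', '3']

`\1` is not a pattern — it's the concrete string captured by group 1, re-applied verbatim.
Walking the string: at [0:3] match '000', group 1 = '0'; at [3:7] match '7777', group 1 = '7'; at [7:11] match '7777', group 1 = '7'; at [11:14] match '777', group 1 = '7'; at [14:17] match '666', group 1 = '6'; ….
One capturing group, so `findall` returns just the captured substring from each match — 6 in all.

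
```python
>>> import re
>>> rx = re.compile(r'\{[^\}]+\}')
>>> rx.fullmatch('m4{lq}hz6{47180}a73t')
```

None

`fullmatch` succeeds only if the pattern covers the string from start to end.
Here the pattern can't cover the whole string, so the call returns None.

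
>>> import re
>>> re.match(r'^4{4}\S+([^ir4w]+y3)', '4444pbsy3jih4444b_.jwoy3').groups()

('oy3',)

The pattern matches anchored at the start of the string; then exactly 4 of the literal '4', then one or more of a non-whitespace character; then one or more of any character except [ir4w], then the literal 'y3' (captured).
With `match`, the pattern is implicitly anchored at the beginning.
The match spans [0:24] → '4444pbsy3jih4444b_.jwoy3'.
Captured: group 1 = 'oy3'.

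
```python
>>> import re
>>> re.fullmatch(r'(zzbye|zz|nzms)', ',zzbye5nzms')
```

For `fullmatch`, every character of the input must be accounted for by the pattern.
Here the pattern can't cover the whole string, so the call returns None.

None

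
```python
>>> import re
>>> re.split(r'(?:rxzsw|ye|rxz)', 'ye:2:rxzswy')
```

Alternation isn't longest-match — the leftmost alternative that fits at this position is chosen.
Splitting on the pattern gives 3 pieces.

['', ':2:', 'y']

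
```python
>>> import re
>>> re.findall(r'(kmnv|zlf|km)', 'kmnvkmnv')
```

['kmnv', 'kmnv']

Alternation tries branches left to right and keeps the first one that lets the overall match succeed at that position.
One capturing group, so `findall` returns just the captured substring from each match — 2 in all.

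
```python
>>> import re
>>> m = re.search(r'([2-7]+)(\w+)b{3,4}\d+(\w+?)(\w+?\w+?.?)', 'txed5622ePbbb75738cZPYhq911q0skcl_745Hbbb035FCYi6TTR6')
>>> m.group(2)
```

This matches one or more of a character in [2-7] (captured); then one or more of a word character (captured); then 3 to 4 of the literal 'b', then one or more of a digit; then one or more of a word character (lazy) (captured); then one or more of a word character (lazy), then one or more of a word character (lazy), then optionally any character (captured).
The `?` after the quantifier makes it lazy — it takes as little as possible before letting the rest of the pattern try.
Unlike `match`, `search` isn't anchored — it looks for the pattern anywhere in the string.
The match spans [4:48] → '5622ePbbb75738cZPYhq911q0skcl_745Hbbb035FCYi'.
Captured: group 1 = '5622', group 2 = 'ePbbb75738cZPYhq911q0skcl_745H', group 3 = 'F', group 4 = 'CYi'.

'ePbbb75738cZPYhq911q0skcl_745H'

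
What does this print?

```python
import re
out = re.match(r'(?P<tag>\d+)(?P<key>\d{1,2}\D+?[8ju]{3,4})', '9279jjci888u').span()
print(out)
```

`re.match` only tries the pattern at the start of the string.
The match spans [0:12] → '9279jjci888u'.

(0, 12)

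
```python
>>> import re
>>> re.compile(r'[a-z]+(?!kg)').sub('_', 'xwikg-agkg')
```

'_-_'

A negative assertion filters positions out without eating any characters.
Every occurrence is swapped for '_'.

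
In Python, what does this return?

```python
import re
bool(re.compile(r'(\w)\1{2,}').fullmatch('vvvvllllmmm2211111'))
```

After group 1 captures some text, `\1` only succeeds where that same text appears again.
`re.fullmatch` requires the pattern to consume the entire string.
Here the string isn't matched end-to-end, so the call returns None, and `bool(None)` is False.

False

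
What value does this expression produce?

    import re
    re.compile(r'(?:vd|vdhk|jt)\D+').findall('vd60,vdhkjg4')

['vdhkjg']

With no groups in the pattern, `findall` gives back each whole match — 1 here.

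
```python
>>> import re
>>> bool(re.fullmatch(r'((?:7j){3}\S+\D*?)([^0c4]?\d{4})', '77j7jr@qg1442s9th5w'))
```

For `fullmatch`, every character of the input must be accounted for by the pattern.
Here the pattern can't cover the whole string, so the call returns None, and `bool(None)` is False.

False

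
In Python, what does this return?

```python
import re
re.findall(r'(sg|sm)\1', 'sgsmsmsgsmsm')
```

A backreference is literal: `\1` must see the identical characters the first group matched.
With a single group, `findall` returns only what that group captured — 2 items.

['sm', 'sm']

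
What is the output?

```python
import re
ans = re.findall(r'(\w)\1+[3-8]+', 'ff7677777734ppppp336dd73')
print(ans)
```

`\1` has to match the exact text group 1 already captured.
Scanning left to right: at [0:12] match 'ff7677777734', group 1 = 'f'; at [12:20] match 'ppppp336', group 1 = 'p'; at [20:24] match 'dd73', group 1 = 'd'.
One capturing group, so `findall` returns just the captured substring from each match — 3 in all.

['f', 'p', 'd']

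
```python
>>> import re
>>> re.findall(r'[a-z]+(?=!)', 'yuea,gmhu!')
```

Because the assertion is zero-width, the text it checks is not consumed and won't appear in the result.
Walking the string: at [5:9] → 'gmhu'.
With no groups in the pattern, `findall` gives back each whole match — 1 here.

['gmhu']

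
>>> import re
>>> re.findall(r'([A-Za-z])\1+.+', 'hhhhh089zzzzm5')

['h']

After group 1 captures some text, `\1` only succeeds where that same text appears again.
Walking the string: at [0:14] match 'hhhhh089zzzzm5', group 1 = 'h'.
`findall` collects group 1 from the one match (1 total).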